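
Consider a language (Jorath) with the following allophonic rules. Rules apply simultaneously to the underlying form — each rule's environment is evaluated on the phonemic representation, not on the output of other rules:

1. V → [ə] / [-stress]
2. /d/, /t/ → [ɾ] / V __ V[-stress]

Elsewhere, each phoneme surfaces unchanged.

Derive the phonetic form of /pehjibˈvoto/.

[pəhjəbˈvoɾə]

/p/ (word-initial) is unaffected → [p].
Rule 1 applies to /e/ (between /p/ and /h/: in an unstressed syllable) → [ə].
/h/ (between /e/ and /j/): no rule targets it → [h].
/j/ — not in any rule's target class → [j].
/i/ (between /j/ and /b/): in an unstressed syllable, so rule 1 applies → [ə].
/b/ — not in any rule's target class → [b].
/v/ — not in any rule's target class → [v].
/o/ (between /v/ and /t/) is in the target of rule 1 but the environment (in an unstressed syllable) is not met → [o].
/t/ (between /o/ and /o/): between a vowel and a following unstressed vowel, so rule 2 applies → [ɾ].
/o/ (word-final) occurs in an unstressed syllable → [ə] by rule 1.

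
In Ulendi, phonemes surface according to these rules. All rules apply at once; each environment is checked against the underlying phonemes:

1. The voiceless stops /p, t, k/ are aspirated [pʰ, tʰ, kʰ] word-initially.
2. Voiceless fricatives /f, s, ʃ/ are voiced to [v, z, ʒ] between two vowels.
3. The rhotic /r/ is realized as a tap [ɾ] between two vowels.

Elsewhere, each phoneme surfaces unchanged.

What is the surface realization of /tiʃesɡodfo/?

/t/ (word-initial) occurs word-initially → [tʰ] by rule 1.
/i/ — not in any rule's target class → [i].
/ʃ/ — between /i/ and /e/, between two vowels — surfaces as [ʒ] (rule 2).
/e/ stays [e].
/s/ (between /e/ and /ɡ/) is in the target of rule 2 but the environment (between two vowels) is not met → [s].
/ɡ/ (between /s/ and /o/): no rule targets it → [ɡ].
/o/ — not in any rule's target class → [o].
/d/ (between /o/ and /f/) is unaffected → [d].
/f/ (between /d/ and /o/) fails the environment for rule 2, so it stays [f].
/o/ — not in any rule's target class → [o].

[tʰiʒesɡodfo]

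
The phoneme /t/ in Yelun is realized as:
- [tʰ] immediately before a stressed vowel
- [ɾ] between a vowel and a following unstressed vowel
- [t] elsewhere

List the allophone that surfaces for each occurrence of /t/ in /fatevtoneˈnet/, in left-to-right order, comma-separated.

[ɾ], [t], [t]

Occurrence 1 (position 3): between a vowel and an unstressed vowel → [ɾ].
Occurrence 2 (position 6): no conditioning environment matches → elsewhere allophone [t].
Occurrence 3 (position 12): no conditioning environment matches → elsewhere allophone [t].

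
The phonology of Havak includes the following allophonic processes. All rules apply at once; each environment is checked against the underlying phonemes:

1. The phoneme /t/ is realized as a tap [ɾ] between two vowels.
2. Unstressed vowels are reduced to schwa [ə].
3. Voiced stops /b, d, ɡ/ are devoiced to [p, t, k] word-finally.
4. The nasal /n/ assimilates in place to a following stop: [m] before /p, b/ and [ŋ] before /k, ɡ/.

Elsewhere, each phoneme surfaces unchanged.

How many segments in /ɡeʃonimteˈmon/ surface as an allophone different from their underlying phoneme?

4

Segments that undergo a rule: /e/ → [ə] (rule 2); /o/ → [ə] (rule 2); /i/ → [ə] (rule 2); /e/ → [ə] (rule 2).
All other segments surface unchanged.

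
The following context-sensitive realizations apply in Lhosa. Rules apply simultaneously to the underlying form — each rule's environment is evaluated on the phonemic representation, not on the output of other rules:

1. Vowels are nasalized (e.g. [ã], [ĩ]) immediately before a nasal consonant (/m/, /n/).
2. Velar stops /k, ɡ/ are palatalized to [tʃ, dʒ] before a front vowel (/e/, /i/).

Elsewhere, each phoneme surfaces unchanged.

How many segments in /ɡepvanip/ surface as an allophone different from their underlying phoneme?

Segments that undergo a rule: /ɡ/ → [dʒ] (rule 2); /a/ → [ã] (rule 1).
All other segments surface unchanged.

2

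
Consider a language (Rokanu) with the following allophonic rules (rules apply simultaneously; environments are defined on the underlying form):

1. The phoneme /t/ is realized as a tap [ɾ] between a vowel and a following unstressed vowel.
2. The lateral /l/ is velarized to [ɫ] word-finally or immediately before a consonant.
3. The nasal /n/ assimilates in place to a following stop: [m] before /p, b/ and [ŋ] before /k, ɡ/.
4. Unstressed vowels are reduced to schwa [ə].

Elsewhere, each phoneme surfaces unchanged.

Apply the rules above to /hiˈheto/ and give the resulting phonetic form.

/h/ stays [h].
/i/ — between /h/ and /h/, in an unstressed syllable — surfaces as [ə] (rule 4).
/h/ stays [h].
/e/ (between /h/ and /t/) is in the target of rule 4 but the environment (in an unstressed syllable) is not met → [e].
/t/ (between /e/ and /o/): between a vowel and a following unstressed vowel, so rule 1 applies → [ɾ].
/o/ (word-final): in an unstressed syllable, so rule 4 applies → [ə].

[həˈheɾə]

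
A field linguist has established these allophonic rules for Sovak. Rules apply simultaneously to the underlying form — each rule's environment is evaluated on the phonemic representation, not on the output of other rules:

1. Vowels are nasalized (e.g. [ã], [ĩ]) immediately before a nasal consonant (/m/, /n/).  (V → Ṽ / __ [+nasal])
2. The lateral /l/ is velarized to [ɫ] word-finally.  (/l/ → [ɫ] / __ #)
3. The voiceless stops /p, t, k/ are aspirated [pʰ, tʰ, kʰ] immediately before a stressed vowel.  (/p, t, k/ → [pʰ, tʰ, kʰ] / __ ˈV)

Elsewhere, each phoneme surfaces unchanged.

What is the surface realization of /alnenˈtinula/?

/a/ (word-initial) is in the target of rule 1 but the environment (before a nasal consonant) is not met → [a].
/l/ (between /a/ and /n/): rule 2 targets it, but not word-finally → unchanged [l].
/n/ stays [n].
/e/ — between /n/ and /n/, before a nasal consonant — surfaces as [ẽ] (rule 1).
/n/ — not in any rule's target class → [n].
Rule 3 applies to /t/ (between /n/ and /i/: immediately before a stressed vowel) → [tʰ].
/i/ — between /t/ and /n/, before a nasal consonant — surfaces as [ĩ] (rule 1).
/n/ — not in any rule's target class → [n].
/u/ (between /n/ and /l/): rule 1 targets it, but not before a nasal consonant → unchanged [u].
/l/ (between /u/ and /a/) fails the environment for rule 2, so it stays [l].
/a/ (word-final): rule 1 targets it, but not before a nasal consonant → unchanged [a].

[alnẽnˈtʰĩnula]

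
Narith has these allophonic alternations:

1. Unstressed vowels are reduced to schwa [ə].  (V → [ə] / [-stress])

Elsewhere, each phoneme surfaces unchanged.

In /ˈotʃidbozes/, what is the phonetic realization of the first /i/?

[ə]

/i/ (between /ʃ/ and /d/) occurs in an unstressed syllable → [ə] by rule 1.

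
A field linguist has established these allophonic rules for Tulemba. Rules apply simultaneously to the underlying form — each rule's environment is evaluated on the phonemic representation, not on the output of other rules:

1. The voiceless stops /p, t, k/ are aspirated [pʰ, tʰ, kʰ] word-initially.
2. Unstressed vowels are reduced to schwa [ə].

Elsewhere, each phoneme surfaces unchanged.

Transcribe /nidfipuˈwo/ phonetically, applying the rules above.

[nədfəpəˈwo]

/n/ (word-initial): no rule targets it → [n].
/i/ (between /n/ and /d/) occurs in an unstressed syllable → [ə] by rule 2.
/d/ (between /i/ and /f/): no rule targets it → [d].
/f/ — not in any rule's target class → [f].
/i/ (between /f/ and /p/) occurs in an unstressed syllable → [ə] by rule 2.
/p/ (between /i/ and /u/) fails the environment for rule 1, so it stays [p].
/u/ (between /p/ and /w/) occurs in an unstressed syllable → [ə] by rule 2.
/w/ (between /u/ and /o/): no rule targets it → [w].
/o/ — word-final; rule 2 does not apply here → [o].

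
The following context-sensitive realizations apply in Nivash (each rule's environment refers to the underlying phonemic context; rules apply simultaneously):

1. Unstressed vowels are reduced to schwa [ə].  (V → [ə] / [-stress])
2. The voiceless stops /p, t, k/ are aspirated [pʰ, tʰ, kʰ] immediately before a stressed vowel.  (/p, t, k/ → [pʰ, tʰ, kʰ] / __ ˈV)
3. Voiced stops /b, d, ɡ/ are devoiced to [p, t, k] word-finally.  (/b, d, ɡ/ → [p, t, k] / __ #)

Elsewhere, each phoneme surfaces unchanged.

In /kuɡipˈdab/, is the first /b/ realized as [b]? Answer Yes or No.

No

/b/ (word-final): word-finally, so rule 3 applies → [p].
The actual realization is [p], not [b].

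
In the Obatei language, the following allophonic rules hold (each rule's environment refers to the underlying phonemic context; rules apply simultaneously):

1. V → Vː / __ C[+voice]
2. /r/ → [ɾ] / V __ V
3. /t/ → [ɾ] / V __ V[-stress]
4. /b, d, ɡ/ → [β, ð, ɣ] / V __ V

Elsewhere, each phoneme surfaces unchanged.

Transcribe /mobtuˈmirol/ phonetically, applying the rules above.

[moːbtuːˈmiːɾoːl]

/m/ — not in any rule's target class → [m].
/o/ (between /m/ and /b/): before a voiced consonant, so rule 1 applies → [oː].
/b/ — between /o/ and /t/; rule 4 does not apply here → [b].
/t/ (between /b/ and /u/) fails the environment for rule 3, so it stays [t].
Rule 1 applies to /u/ (between /t/ and /m/: before a voiced consonant) → [uː].
/m/ (between /u/ and /i/): no rule targets it → [m].
/i/ meets the environment for rule 1 (before a voiced consonant) → [iː].
/r/ — between /i/ and /o/, between two vowels — surfaces as [ɾ] (rule 2).
/o/ meets the environment for rule 1 (before a voiced consonant) → [oː].
/l/ — not in any rule's target class → [l].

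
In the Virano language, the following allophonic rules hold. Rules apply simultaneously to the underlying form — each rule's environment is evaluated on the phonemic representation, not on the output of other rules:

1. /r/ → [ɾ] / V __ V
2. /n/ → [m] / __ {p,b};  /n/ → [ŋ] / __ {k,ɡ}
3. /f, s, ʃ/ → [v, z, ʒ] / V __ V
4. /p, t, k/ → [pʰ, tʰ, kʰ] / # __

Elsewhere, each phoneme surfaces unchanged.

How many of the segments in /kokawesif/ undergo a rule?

2

Segments that undergo a rule: /k/ → [kʰ] (rule 4); /s/ → [z] (rule 3).
All other segments surface unchanged.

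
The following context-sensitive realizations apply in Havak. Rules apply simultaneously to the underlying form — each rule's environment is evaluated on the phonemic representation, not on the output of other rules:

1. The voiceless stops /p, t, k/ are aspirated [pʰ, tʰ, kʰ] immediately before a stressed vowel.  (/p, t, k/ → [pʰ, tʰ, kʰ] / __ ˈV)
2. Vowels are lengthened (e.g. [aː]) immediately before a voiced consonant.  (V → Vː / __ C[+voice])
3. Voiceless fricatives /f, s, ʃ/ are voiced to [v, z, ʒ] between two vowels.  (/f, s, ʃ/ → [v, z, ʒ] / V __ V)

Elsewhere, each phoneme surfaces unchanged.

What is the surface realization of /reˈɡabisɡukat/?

[reːˈɡaːbisɡukat]

/r/ — not in any rule's target class → [r].
/e/ meets the environment for rule 2 (before a voiced consonant) → [eː].
/ɡ/ stays [ɡ].
/a/ (between /ɡ/ and /b/) occurs before a voiced consonant → [aː] by rule 2.
/b/ (between /a/ and /i/): no rule targets it → [b].
/i/ — between /b/ and /s/; rule 2 does not apply here → [i].
/s/ (between /i/ and /ɡ/) fails the environment for rule 3, so it stays [s].
/ɡ/ stays [ɡ].
/u/ (between /ɡ/ and /k/): rule 2 targets it, but not before a voiced consonant → unchanged [u].
/k/ (between /u/ and /a/) fails the environment for rule 1, so it stays [k].
/a/ (between /k/ and /t/) fails the environment for rule 2, so it stays [a].
/t/ (word-final) fails the environment for rule 1, so it stays [t].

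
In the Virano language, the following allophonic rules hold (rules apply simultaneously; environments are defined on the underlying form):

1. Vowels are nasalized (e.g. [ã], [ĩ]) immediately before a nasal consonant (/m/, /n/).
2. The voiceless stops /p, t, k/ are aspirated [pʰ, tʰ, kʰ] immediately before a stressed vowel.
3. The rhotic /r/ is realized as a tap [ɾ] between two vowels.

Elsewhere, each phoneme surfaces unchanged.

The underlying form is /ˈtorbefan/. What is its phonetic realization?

[ˈtʰorbefãn]

/t/ — word-initial, immediately before a stressed vowel — surfaces as [tʰ] (rule 2).
/o/ — between /t/ and /r/; rule 1 does not apply here → [o].
/r/ (between /o/ and /b/): rule 3 targets it, but not between two vowels → unchanged [r].
/b/ stays [b].
/e/ (between /b/ and /f/): rule 1 targets it, but not before a nasal consonant → unchanged [e].
/f/ — not in any rule's target class → [f].
/a/ (between /f/ and /n/): before a nasal consonant, so rule 1 applies → [ã].
/n/ (word-final): no rule targets it → [n].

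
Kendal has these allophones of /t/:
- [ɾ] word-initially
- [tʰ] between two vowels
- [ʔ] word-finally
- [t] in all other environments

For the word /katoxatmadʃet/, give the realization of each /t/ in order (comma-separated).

Occurrence 1 (position 3): between two vowels → [tʰ].
Occurrence 2 (position 7): no conditioning environment matches → elsewhere allophone [t].
Occurrence 3 (position 13): word-finally → [ʔ].

[tʰ], [t], [ʔ]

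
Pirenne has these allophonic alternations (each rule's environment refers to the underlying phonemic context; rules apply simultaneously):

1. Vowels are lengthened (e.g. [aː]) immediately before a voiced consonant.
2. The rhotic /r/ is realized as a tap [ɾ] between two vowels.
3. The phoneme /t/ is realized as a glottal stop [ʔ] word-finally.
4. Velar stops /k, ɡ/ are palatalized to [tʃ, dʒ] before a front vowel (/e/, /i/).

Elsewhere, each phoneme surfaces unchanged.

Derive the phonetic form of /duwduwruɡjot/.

/d/ — not in any rule's target class → [d].
/u/ (between /d/ and /w/) occurs before a voiced consonant → [uː] by rule 1.
/w/ (between /u/ and /d/): no rule targets it → [w].
/d/ stays [d].
Rule 1 applies to /u/ (between /d/ and /w/: before a voiced consonant) → [uː].
/w/ — not in any rule's target class → [w].
/r/ (between /w/ and /u/): rule 2 targets it, but not between two vowels → unchanged [r].
/u/ meets the environment for rule 1 (before a voiced consonant) → [uː].
/ɡ/ — between /u/ and /j/; rule 4 does not apply here → [ɡ].
/j/ stays [j].
/o/ — between /j/ and /t/; rule 1 does not apply here → [o].
/t/ (word-final) occurs word-finally → [ʔ] by rule 3.

[duːwduːwruːɡjoʔ]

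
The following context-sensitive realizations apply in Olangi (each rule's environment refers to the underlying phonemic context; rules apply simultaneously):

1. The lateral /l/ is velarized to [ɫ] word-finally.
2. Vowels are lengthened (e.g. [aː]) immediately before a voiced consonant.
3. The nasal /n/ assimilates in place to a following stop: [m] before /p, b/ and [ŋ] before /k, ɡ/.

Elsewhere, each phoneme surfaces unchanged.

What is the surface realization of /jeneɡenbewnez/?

/j/ — not in any rule's target class → [j].
/e/ (between /j/ and /n/): before a voiced consonant, so rule 2 applies → [eː].
/n/ (between /e/ and /e/): rule 3 targets it, but not before a labial or velar stop → unchanged [n].
Rule 2 applies to /e/ (between /n/ and /ɡ/: before a voiced consonant) → [eː].
/ɡ/ (between /e/ and /e/): no rule targets it → [ɡ].
Rule 2 applies to /e/ (between /ɡ/ and /n/: before a voiced consonant) → [eː].
/n/ — between /e/ and /b/, before a labial or velar stop — surfaces as [m] (rule 3).
/b/ (between /n/ and /e/): no rule targets it → [b].
Rule 2 applies to /e/ (between /b/ and /w/: before a voiced consonant) → [eː].
/w/ (between /e/ and /n/) is unaffected → [w].
/n/ — between /w/ and /e/; rule 3 does not apply here → [n].
Rule 2 applies to /e/ (between /n/ and /z/: before a voiced consonant) → [eː].
/z/ (word-final): no rule targets it → [z].

[jeːneːɡeːmbeːwneːz]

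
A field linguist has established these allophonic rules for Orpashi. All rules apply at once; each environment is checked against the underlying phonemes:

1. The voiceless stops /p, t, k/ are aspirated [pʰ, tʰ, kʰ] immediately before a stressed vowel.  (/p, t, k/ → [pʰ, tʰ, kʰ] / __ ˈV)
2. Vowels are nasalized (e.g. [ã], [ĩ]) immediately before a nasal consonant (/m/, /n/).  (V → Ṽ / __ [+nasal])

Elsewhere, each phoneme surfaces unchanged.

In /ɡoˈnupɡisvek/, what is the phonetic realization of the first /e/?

/e/ (between /v/ and /k/) is in the target of rule 2 but the environment (before a nasal consonant) is not met → [e].

[e]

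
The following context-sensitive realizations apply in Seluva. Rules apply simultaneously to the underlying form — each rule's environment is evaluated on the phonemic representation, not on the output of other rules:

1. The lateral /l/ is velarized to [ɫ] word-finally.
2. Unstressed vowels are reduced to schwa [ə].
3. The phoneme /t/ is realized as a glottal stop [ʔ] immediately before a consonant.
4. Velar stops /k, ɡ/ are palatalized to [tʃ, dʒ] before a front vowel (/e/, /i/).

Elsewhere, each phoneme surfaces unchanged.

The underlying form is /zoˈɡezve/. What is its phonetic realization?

/z/ (word-initial) is unaffected → [z].
/o/ — between /z/ and /ɡ/, in an unstressed syllable — surfaces as [ə] (rule 2).
/ɡ/ (between /o/ and /e/): before a front vowel, so rule 4 applies → [dʒ].
/e/ (between /ɡ/ and /z/) is in the target of rule 2 but the environment (in an unstressed syllable) is not met → [e].
/z/ (between /e/ and /v/) is unaffected → [z].
/v/ stays [v].
Rule 2 applies to /e/ (word-final: in an unstressed syllable) → [ə].

[zəˈdʒezvə]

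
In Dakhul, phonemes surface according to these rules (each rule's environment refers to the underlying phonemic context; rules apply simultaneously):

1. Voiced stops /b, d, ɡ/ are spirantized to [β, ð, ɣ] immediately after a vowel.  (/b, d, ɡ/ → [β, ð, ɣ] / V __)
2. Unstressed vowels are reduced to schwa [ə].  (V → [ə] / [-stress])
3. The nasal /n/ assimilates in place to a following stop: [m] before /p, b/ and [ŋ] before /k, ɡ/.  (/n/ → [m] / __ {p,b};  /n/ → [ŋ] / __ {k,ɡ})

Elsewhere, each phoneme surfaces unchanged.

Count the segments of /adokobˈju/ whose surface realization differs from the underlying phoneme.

Segments that undergo a rule: /a/ → [ə] (rule 2); /d/ → [ð] (rule 1); /o/ → [ə] (rule 2); /o/ → [ə] (rule 2); /b/ → [β] (rule 1).
All other segments surface unchanged.

5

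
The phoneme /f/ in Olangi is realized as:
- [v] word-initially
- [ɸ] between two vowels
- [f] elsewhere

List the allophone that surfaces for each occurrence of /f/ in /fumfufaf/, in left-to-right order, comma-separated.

Occurrence 1 (position 1): word-initially → [v].
Occurrence 2 (position 4): no conditioning environment matches → elsewhere allophone [f].
Occurrence 3 (position 6): between two vowels → [ɸ].
Occurrence 4 (position 8): no conditioning environment matches → elsewhere allophone [f].

[v], [f], [ɸ], [f]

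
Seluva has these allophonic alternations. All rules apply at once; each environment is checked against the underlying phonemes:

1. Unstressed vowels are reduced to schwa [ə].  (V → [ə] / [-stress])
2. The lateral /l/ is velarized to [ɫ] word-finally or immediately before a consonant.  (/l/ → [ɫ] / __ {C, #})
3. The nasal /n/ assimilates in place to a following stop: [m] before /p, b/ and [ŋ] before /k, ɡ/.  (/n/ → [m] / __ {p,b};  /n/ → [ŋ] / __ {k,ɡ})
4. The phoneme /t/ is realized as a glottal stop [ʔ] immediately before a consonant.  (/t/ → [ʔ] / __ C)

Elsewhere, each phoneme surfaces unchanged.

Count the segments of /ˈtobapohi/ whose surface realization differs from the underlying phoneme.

3

Segments that undergo a rule: /a/ → [ə] (rule 1); /o/ → [ə] (rule 1); /i/ → [ə] (rule 1).
All other segments surface unchanged.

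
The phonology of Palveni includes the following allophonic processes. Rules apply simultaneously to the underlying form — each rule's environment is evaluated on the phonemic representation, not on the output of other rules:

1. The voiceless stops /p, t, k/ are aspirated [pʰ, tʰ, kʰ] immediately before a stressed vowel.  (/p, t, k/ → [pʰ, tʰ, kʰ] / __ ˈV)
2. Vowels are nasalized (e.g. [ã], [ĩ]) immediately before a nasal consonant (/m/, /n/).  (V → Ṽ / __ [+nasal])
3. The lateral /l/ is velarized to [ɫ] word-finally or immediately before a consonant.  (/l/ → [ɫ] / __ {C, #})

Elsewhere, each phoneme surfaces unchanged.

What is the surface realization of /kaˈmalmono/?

[kãˈmaɫmõno]

/k/ (word-initial) is in the target of rule 1 but the environment (immediately before a stressed vowel) is not met → [k].
Rule 2 applies to /a/ (between /k/ and /m/: before a nasal consonant) → [ã].
/a/ (between /m/ and /l/) fails the environment for rule 2, so it stays [a].
/l/ — between /a/ and /m/, word-finally or immediately before a consonant — surfaces as [ɫ] (rule 3).
/o/ (between /m/ and /n/): before a nasal consonant, so rule 2 applies → [õ].
/o/ (word-final) fails the environment for rule 2, so it stays [o].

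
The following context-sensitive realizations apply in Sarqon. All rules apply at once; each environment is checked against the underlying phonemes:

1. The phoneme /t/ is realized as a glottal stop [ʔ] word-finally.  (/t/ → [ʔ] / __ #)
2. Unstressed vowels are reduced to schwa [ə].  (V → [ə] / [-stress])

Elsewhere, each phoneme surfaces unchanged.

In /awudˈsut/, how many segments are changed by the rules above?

Segments that undergo a rule: /a/ → [ə] (rule 2); /u/ → [ə] (rule 2); /t/ → [ʔ] (rule 1).
All other segments surface unchanged.

3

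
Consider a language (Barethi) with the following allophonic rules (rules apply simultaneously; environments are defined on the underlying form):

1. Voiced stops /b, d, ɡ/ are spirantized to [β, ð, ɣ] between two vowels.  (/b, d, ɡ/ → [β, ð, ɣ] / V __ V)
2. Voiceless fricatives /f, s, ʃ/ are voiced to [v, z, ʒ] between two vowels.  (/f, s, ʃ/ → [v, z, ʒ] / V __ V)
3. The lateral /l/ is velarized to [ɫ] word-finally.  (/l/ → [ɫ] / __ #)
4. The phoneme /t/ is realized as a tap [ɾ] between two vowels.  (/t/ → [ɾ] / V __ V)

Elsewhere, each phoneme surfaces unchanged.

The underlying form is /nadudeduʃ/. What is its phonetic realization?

/n/ stays [n].
/a/ stays [a].
/d/ — between /a/ and /u/, between two vowels — surfaces as [ð] (rule 1).
/u/ — not in any rule's target class → [u].
/d/ (between /u/ and /e/) occurs between two vowels → [ð] by rule 1.
/e/ stays [e].
/d/ (between /e/ and /u/) occurs between two vowels → [ð] by rule 1.
/u/ stays [u].
/ʃ/ (word-final): rule 2 targets it, but not between two vowels → unchanged [ʃ].

[naðuðeðuʃ]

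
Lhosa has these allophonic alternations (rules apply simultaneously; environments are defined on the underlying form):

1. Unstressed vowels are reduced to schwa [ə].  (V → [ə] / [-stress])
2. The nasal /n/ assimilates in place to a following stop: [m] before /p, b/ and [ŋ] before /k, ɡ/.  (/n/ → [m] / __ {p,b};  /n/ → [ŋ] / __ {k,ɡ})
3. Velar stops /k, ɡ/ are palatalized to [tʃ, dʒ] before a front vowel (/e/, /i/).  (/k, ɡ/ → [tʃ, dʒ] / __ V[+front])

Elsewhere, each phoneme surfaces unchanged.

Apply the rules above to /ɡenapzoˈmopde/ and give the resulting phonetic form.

[dʒənəpzəˈmopdə]

/ɡ/ (word-initial) occurs before a front vowel → [dʒ] by rule 3.
/e/ (between /ɡ/ and /n/): in an unstressed syllable, so rule 1 applies → [ə].
/n/ — between /e/ and /a/; rule 2 does not apply here → [n].
/a/ (between /n/ and /p/) occurs in an unstressed syllable → [ə] by rule 1.
/p/ (between /a/ and /z/): no rule targets it → [p].
/z/ — not in any rule's target class → [z].
/o/ (between /z/ and /m/): in an unstressed syllable, so rule 1 applies → [ə].
/m/ (between /o/ and /o/): no rule targets it → [m].
/o/ — between /m/ and /p/; rule 1 does not apply here → [o].
/p/ (between /o/ and /d/): no rule targets it → [p].
/d/ (between /p/ and /e/) is unaffected → [d].
/e/ meets the environment for rule 1 (in an unstressed syllable) → [ə].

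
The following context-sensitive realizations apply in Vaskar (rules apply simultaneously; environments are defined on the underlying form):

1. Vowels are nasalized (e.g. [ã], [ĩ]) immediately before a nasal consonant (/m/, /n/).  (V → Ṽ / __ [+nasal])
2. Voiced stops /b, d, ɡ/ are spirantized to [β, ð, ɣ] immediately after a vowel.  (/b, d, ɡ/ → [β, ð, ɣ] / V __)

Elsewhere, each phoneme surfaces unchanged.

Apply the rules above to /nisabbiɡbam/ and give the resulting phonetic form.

/i/ (between /n/ and /s/): rule 1 targets it, but not before a nasal consonant → unchanged [i].
/a/ (between /s/ and /b/) is in the target of rule 1 but the environment (before a nasal consonant) is not met → [a].
/b/ (between /a/ and /b/): immediately after a vowel, so rule 2 applies → [β].
/b/ (between /b/ and /i/) is in the target of rule 2 but the environment (immediately after a vowel) is not met → [b].
/i/ — between /b/ and /ɡ/; rule 1 does not apply here → [i].
/ɡ/ (between /i/ and /b/) occurs immediately after a vowel → [ɣ] by rule 2.
/b/ — between /ɡ/ and /a/; rule 2 does not apply here → [b].
Rule 1 applies to /a/ (between /b/ and /m/: before a nasal consonant) → [ã].

[nisaβbiɣbãm]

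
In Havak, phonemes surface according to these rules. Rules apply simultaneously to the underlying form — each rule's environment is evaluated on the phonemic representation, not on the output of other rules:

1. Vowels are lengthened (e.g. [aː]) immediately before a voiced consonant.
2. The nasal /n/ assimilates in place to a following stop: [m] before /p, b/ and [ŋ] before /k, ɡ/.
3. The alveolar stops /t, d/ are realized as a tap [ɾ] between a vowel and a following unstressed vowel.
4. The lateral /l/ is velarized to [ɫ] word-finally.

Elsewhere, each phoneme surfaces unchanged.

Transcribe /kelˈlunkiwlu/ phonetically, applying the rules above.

[keːlˈluːŋkiːwlu]

/k/ — not in any rule's target class → [k].
Rule 1 applies to /e/ (between /k/ and /l/: before a voiced consonant) → [eː].
/l/ (between /e/ and /l/): rule 4 targets it, but not word-finally → unchanged [l].
/l/ (between /l/ and /u/): rule 4 targets it, but not word-finally → unchanged [l].
Rule 1 applies to /u/ (between /l/ and /n/: before a voiced consonant) → [uː].
/n/ (between /u/ and /k/) occurs before a labial or velar stop → [ŋ] by rule 2.
/k/ stays [k].
/i/ (between /k/ and /w/): before a voiced consonant, so rule 1 applies → [iː].
/w/ — not in any rule's target class → [w].
/l/ (between /w/ and /u/) fails the environment for rule 4, so it stays [l].
/u/ (word-final) is in the target of rule 1 but the environment (before a voiced consonant) is not met → [u].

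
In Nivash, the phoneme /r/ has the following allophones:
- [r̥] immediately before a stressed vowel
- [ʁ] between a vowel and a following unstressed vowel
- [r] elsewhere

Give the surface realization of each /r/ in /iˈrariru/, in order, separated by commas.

Occurrence 1 (position 2): immediately before a stressed vowel → [r̥].
Occurrence 2 (position 4): between a vowel and a following unstressed vowel → [ʁ].
Occurrence 3 (position 6): between a vowel and a following unstressed vowel → [ʁ].

[r̥], [ʁ], [ʁ]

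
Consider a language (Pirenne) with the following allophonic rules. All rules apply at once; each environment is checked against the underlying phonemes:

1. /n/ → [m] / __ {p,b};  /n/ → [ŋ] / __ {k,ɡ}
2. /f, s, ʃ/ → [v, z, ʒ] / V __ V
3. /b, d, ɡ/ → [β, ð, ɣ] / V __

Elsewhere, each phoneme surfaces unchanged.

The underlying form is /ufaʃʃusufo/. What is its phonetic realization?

[uvaʃʃuzuvo]

/f/ (between /u/ and /a/) occurs between two vowels → [v] by rule 2.
/ʃ/ — between /a/ and /ʃ/; rule 2 does not apply here → [ʃ].
/ʃ/ — between /ʃ/ and /u/; rule 2 does not apply here → [ʃ].
/s/ (between /u/ and /u/): between two vowels, so rule 2 applies → [z].
/f/ (between /u/ and /o/) occurs between two vowels → [v] by rule 2.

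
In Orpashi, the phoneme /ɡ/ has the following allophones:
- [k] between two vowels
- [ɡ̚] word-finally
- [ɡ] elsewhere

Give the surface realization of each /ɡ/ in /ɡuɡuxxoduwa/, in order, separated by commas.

Occurrence 1 (position 1): no conditioning environment matches → elsewhere allophone [ɡ].
Occurrence 2 (position 3): between two vowels → [k].

[ɡ], [k]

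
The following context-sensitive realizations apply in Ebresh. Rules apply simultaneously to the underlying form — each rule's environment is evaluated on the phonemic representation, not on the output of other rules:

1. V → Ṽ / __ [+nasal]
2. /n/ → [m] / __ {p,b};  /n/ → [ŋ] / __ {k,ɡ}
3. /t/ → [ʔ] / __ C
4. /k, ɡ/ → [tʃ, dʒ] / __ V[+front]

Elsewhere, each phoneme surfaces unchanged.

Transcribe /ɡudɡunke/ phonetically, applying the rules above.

/ɡ/ — word-initial; rule 4 does not apply here → [ɡ].
/u/ (between /ɡ/ and /d/) is in the target of rule 1 but the environment (before a nasal consonant) is not met → [u].
/d/ (between /u/ and /ɡ/): no rule targets it → [d].
/ɡ/ (between /d/ and /u/) is in the target of rule 4 but the environment (before a front vowel) is not met → [ɡ].
/u/ (between /ɡ/ and /n/): before a nasal consonant, so rule 1 applies → [ũ].
/n/ (between /u/ and /k/) occurs before a labial or velar stop → [ŋ] by rule 2.
/k/ (between /n/ and /e/) occurs before a front vowel → [tʃ] by rule 4.
/e/ — word-final; rule 1 does not apply here → [e].

[ɡudɡũŋtʃe]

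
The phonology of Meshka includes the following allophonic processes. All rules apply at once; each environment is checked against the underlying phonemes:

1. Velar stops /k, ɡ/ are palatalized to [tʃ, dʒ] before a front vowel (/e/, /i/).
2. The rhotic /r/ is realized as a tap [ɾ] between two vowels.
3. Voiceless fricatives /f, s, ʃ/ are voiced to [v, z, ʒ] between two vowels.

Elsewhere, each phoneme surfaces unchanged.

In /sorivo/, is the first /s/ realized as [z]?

No

/s/ (word-initial) is in the target of rule 3 but the environment (between two vowels) is not met → [s].
The actual realization is [s], not [z].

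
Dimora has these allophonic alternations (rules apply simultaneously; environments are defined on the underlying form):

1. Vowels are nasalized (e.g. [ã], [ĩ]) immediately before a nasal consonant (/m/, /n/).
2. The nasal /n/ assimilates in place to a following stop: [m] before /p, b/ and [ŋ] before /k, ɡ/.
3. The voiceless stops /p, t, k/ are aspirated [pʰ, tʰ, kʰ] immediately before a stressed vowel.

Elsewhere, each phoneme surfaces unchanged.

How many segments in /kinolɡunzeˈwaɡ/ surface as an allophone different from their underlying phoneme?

Segments that undergo a rule: /i/ → [ĩ] (rule 1); /u/ → [ũ] (rule 1).
All other segments surface unchanged.

2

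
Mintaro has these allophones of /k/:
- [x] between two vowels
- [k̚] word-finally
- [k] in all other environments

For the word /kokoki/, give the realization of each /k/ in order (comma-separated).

[k], [x], [x]

Occurrence 1 (position 1): no conditioning environment matches → elsewhere allophone [k].
Occurrence 2 (position 3): between two vowels → [x].
Occurrence 3 (position 5): between two vowels → [x].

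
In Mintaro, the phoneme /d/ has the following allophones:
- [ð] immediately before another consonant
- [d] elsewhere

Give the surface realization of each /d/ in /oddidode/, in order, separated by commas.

[ð], [d], [d], [d]

Occurrence 1 (position 2): immediately before another consonant → [ð].
Occurrence 2 (position 3): no conditioning environment matches → elsewhere allophone [d].
Occurrence 3 (position 5): no conditioning environment matches → elsewhere allophone [d].
Occurrence 4 (position 7): no conditioning environment matches → elsewhere allophone [d].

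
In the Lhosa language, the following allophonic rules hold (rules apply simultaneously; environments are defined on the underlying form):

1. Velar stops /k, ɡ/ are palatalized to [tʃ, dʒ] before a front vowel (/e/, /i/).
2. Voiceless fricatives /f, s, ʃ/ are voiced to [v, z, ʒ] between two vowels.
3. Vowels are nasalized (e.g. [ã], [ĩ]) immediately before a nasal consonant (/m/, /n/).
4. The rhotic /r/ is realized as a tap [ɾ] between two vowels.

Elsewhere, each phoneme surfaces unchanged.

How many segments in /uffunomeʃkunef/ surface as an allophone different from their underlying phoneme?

Segments that undergo a rule: /u/ → [ũ] (rule 3); /o/ → [õ] (rule 3); /u/ → [ũ] (rule 3).
All other segments surface unchanged.

3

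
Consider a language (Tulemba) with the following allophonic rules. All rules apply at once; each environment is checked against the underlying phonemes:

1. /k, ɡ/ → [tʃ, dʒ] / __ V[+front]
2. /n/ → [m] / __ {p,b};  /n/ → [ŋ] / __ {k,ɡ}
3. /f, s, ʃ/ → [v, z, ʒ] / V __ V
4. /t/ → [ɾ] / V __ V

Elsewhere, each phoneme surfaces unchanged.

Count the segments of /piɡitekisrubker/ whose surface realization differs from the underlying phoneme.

4

Segments that undergo a rule: /ɡ/ → [dʒ] (rule 1); /t/ → [ɾ] (rule 4); /k/ → [tʃ] (rule 1); /k/ → [tʃ] (rule 1).
All other segments surface unchanged.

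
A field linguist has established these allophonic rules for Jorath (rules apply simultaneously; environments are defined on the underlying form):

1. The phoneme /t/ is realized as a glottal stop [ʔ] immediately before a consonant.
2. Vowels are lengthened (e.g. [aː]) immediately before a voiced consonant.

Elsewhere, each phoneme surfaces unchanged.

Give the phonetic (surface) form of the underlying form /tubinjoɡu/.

[tuːbiːnjoːɡu]

/t/ (word-initial): rule 1 targets it, but not immediately before a consonant → unchanged [t].
Rule 2 applies to /u/ (between /t/ and /b/: before a voiced consonant) → [uː].
Rule 2 applies to /i/ (between /b/ and /n/: before a voiced consonant) → [iː].
/o/ (between /j/ and /ɡ/) occurs before a voiced consonant → [oː] by rule 2.
/u/ (word-final) is in the target of rule 2 but the environment (before a voiced consonant) is not met → [u].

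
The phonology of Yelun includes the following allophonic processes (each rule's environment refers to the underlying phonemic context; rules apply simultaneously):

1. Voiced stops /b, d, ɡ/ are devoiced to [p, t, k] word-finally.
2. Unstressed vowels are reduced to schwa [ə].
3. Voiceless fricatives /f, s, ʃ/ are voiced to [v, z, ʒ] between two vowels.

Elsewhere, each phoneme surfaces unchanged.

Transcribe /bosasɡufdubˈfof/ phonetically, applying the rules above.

/b/ (word-initial): rule 1 targets it, but not word-finally → unchanged [b].
/o/ meets the environment for rule 2 (in an unstressed syllable) → [ə].
/s/ (between /o/ and /a/): between two vowels, so rule 3 applies → [z].
Rule 2 applies to /a/ (between /s/ and /s/: in an unstressed syllable) → [ə].
/s/ (between /a/ and /ɡ/) is in the target of rule 3 but the environment (between two vowels) is not met → [s].
/ɡ/ — between /s/ and /u/; rule 1 does not apply here → [ɡ].
/u/ (between /ɡ/ and /f/): in an unstressed syllable, so rule 2 applies → [ə].
/f/ (between /u/ and /d/): rule 3 targets it, but not between two vowels → unchanged [f].
/d/ (between /f/ and /u/): rule 1 targets it, but not word-finally → unchanged [d].
/u/ (between /d/ and /b/) occurs in an unstressed syllable → [ə] by rule 2.
/b/ (between /u/ and /f/) is in the target of rule 1 but the environment (word-finally) is not met → [b].
/f/ (between /b/ and /o/) fails the environment for rule 3, so it stays [f].
/o/ (between /f/ and /f/): rule 2 targets it, but not in an unstressed syllable → unchanged [o].
/f/ — word-final; rule 3 does not apply here → [f].

[bəzəsɡəfdəbˈfof]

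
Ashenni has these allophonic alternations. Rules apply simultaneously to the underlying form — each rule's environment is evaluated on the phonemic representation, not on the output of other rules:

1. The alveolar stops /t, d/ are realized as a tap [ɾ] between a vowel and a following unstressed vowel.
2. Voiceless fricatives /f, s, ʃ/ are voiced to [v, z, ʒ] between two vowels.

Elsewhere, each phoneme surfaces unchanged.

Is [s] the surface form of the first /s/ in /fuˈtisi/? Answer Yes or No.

No

/s/ (between /i/ and /i/) occurs between two vowels → [z] by rule 2.
The actual realization is [z], not [s].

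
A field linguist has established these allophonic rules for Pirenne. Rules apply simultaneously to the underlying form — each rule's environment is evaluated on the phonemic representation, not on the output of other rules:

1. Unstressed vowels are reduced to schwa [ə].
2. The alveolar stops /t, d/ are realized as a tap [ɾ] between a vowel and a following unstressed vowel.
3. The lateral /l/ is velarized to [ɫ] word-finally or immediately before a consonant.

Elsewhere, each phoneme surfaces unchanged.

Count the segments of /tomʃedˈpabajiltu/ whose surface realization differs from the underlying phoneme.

Segments that undergo a rule: /o/ → [ə] (rule 1); /e/ → [ə] (rule 1); /a/ → [ə] (rule 1); /i/ → [ə] (rule 1); /l/ → [ɫ] (rule 3); /u/ → [ə] (rule 1).
All other segments surface unchanged.

6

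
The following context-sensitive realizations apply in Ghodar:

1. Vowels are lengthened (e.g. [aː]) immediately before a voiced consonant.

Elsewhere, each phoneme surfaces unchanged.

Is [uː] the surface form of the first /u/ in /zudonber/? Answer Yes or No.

Yes

/u/ meets the environment for rule 1 (before a voiced consonant) → [uː].
The actual realization is [uː], which matches [uː].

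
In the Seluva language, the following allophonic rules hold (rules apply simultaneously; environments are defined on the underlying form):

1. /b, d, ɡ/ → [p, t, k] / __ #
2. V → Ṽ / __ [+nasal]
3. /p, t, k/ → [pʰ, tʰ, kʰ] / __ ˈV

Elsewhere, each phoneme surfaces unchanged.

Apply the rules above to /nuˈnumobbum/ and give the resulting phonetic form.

[nũˈnũmobbũm]

/n/ stays [n].
/u/ — between /n/ and /n/, before a nasal consonant — surfaces as [ũ] (rule 2).
/n/ (between /u/ and /u/): no rule targets it → [n].
/u/ (between /n/ and /m/) occurs before a nasal consonant → [ũ] by rule 2.
/m/ stays [m].
/o/ (between /m/ and /b/) is in the target of rule 2 but the environment (before a nasal consonant) is not met → [o].
/b/ (between /o/ and /b/) is in the target of rule 1 but the environment (word-finally) is not met → [b].
/b/ (between /b/ and /u/) is in the target of rule 1 but the environment (word-finally) is not met → [b].
/u/ meets the environment for rule 2 (before a nasal consonant) → [ũ].
/m/ (word-final) is unaffected → [m].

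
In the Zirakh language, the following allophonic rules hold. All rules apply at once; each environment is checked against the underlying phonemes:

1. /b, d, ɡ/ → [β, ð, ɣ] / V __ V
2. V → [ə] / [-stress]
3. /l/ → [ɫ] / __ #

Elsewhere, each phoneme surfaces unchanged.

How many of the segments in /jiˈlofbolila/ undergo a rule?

Segments that undergo a rule: /i/ → [ə] (rule 2); /o/ → [ə] (rule 2); /i/ → [ə] (rule 2); /a/ → [ə] (rule 2).
All other segments surface unchanged.

4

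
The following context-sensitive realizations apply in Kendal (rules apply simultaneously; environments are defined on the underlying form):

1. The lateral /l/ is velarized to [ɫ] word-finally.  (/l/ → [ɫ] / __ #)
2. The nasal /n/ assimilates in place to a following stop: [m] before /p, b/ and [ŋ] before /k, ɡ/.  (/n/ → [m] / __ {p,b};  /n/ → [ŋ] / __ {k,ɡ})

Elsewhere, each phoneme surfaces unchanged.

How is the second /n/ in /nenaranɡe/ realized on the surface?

/n/ (between /e/ and /a/) fails the environment for rule 2, so it stays [n].

[n]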